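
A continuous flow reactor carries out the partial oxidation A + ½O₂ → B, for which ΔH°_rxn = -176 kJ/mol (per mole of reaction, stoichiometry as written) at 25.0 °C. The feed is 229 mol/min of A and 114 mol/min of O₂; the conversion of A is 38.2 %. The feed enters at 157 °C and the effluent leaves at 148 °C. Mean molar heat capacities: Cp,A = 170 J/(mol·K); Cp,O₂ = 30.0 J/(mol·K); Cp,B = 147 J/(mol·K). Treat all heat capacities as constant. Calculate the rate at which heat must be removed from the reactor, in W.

Extent of reaction ξ = 0.382 × 229 = 87.478 mol/min
Reaction term: ξ·ΔH°_rxn = 87.478 × -176 = -15396 kJ/min
Sensible, feed 157→25 °C: -5590.2 kJ/min
Outlet flows (mol/min): A 141.52, O₂ 70.261, B 87.478
Sensible, products 25→148 °C: 4800.2 kJ/min
Q = ΔH = -16186 kJ/min = -269.77 kW
Heat removed = 269770 W

Q_out = 270000 W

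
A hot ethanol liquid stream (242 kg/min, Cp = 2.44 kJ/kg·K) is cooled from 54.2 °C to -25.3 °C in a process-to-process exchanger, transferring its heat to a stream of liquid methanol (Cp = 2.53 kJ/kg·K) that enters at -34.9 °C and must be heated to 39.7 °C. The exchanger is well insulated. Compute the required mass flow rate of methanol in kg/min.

Heat released by hot stream: Q = 242 × 2.44 × (54.2 − -25.3) = 46943 kJ/min
Energy balance on cold side (adiabatic exchanger): Q = ṁ_c·Cp_c·(T_c,out − T_c,in)
ṁ_c = 46943 / [2.53 × (39.7 − -34.9)] = 248.72 kg/min

ṁ_c = 249 kg/min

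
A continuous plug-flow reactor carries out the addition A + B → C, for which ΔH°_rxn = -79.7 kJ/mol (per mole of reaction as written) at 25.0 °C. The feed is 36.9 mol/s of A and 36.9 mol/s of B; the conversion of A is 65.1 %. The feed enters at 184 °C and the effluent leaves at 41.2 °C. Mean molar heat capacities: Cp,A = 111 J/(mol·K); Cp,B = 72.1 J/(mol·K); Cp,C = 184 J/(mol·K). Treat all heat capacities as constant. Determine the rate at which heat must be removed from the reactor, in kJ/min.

Q_out = 173000 kJ/min

Extent of reaction ξ = 0.651 × 36.9 = 24.022 mol/s
Reaction term: ξ·ΔH°_rxn = 24.022 × -79.7 = -1914.5 kJ/s
Sensible, feed 184→25 °C: -1074.3 kJ/s
Outlet flows (mol/s): A 12.878, B 12.878, C 24.022
Sensible, products 25→41.2 °C: 109.8 kJ/s
Q = ΔH = -2879 kJ/s = -2879 kW
Heat removed = 172740 kJ/min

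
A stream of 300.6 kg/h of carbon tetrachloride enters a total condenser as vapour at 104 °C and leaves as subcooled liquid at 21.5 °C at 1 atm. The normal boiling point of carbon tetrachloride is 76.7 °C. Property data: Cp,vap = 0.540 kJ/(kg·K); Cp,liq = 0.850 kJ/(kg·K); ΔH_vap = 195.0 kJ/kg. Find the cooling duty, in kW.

Q_c = 21.4 kW

vapour 104→76.7 °C: -14.742 kJ/kg
condensation at 76.7 °C: -195 kJ/kg
liquid 76.7→21.5 °C: -46.92 kJ/kg
Δh = -14.742 + -195 + -46.92 = -256.66 kJ/kg
Q = ṁ·Δh = 300.6 kg/h × -256.66 kJ/kg = -77153 kJ/h
|Q| = 21.431 kW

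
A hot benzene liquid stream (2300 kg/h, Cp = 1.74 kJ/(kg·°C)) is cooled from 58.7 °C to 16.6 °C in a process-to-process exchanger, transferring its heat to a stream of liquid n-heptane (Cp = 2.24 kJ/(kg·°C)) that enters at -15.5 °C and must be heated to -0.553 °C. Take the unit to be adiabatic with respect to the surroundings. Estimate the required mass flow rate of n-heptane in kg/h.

Heat released by hot stream: Q = 2300 × 1.74 × (58.7 − 16.6) = 168480 kJ/h
Energy balance on cold side (adiabatic exchanger): Q = ṁ_c·Cp_c·(T_c,out − T_c,in)
ṁ_c = 168480 / [2.24 × (-0.553 − -15.5)] = 5032.2 kg/h

ṁ_c = 5030 kg/h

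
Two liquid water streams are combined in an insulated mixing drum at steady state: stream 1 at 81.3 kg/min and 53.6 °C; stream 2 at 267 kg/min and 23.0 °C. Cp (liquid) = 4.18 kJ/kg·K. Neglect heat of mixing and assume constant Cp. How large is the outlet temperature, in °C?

No heat crosses the boundary, so H_out = H_in.
Σ ṁᵢCp,ᵢTᵢ = 81.3×4.18×53.6 + 267×4.18×23.0 = 43884
Σ ṁᵢCp,ᵢ = 81.3×4.18 + 267×4.18 = 1455.9
T_out = 43884 / 1455.9 = 30.143 °C

T_out = 30.1 °C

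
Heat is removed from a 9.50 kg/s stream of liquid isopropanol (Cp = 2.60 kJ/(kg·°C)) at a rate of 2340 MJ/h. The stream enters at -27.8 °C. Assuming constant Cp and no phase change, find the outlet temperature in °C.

Q = 2340 MJ/h = 650 kJ/s
ΔT = Q/(ṁ·Cp) = 650/(9.50×2.60) = 26.316 K
T_out = -27.8 − 26.316 = -54.116 °C

T_out = -54.1 °C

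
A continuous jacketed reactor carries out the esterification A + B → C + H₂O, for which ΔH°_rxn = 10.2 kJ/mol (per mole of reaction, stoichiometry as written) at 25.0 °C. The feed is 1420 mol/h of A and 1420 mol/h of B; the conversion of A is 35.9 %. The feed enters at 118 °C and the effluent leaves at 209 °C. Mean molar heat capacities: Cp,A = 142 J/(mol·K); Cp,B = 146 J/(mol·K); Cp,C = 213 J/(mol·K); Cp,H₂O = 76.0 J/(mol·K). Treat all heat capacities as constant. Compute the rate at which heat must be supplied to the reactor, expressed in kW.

Extent of reaction ξ = 0.359 × 1420 = 509.78 mol/h
Reaction term: ξ·ΔH°_rxn = 509.78 × 10.2 = 5199.8 kJ/h
Sensible, feed 118→25 °C: -38033 kJ/h
Outlet flows (mol/h): A 910.22, B 910.22, C 509.78, H₂O 509.78
Sensible, products 25→209 °C: 75342 kJ/h
Q = ΔH = 42509 kJ/h = 11.808 kW
Heat supplied = 11.808 kW

Q_in = 11.8 kW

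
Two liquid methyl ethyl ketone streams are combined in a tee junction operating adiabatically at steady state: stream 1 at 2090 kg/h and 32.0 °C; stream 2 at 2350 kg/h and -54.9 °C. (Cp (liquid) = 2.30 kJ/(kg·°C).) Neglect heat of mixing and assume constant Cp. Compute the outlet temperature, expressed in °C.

Adiabatic, steady state ⇒ Σ ṁᵢCp,ᵢ(T_out − Tᵢ) = 0
Σ ṁᵢCp,ᵢTᵢ = 2090×2.30×32.0 + 2350×2.30×-54.9 = -142910
Σ ṁᵢCp,ᵢ = 2090×2.30 + 2350×2.30 = 10212
T_out = -142910 / 10212 = -13.994 °C

T_out = -14.0 °C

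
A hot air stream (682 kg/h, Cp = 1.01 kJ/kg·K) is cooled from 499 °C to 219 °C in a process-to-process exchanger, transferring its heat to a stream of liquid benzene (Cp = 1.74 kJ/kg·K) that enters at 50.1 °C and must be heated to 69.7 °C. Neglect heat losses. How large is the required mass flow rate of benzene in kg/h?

Heat released by hot stream: Q = 682 × 1.01 × (499 − 219) = 192870 kJ/h
Energy balance on cold side (adiabatic exchanger): Q = ṁ_c·Cp_c·(T_c,out − T_c,in)
ṁ_c = 192870 / [1.74 × (69.7 − 50.1)] = 5655.3 kg/h

ṁ_c = 5660 kg/h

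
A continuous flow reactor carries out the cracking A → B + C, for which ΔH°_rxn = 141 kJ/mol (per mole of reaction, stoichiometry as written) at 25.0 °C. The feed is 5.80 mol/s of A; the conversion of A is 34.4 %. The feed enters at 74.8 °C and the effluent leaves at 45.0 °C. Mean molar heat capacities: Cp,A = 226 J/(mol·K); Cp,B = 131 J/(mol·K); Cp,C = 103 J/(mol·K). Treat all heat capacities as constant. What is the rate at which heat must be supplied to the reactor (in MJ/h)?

Q_in = 873 MJ/h

Extent of reaction ξ = 0.344 × 5.80 = 1.9952 mol/s
Reaction term: ξ·ΔH°_rxn = 1.9952 × 141 = 281.32 kJ/s
Sensible, feed 74.8→25 °C: -65.278 kJ/s
Outlet flows (mol/s): A 3.8048, B 1.9952, C 1.9952
Sensible, products 25→45.0 °C: 26.535 kJ/s
Q = ΔH = 242.58 kJ/s = 242.58 kW
Heat supplied = 873.29 MJ/h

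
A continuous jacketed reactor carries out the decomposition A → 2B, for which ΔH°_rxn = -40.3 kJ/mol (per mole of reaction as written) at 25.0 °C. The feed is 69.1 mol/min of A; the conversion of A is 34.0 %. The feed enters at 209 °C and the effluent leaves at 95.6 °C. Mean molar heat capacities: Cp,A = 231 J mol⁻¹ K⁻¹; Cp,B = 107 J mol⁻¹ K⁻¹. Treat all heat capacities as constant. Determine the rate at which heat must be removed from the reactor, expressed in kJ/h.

Extent of reaction ξ = 0.340 × 69.1 = 23.494 mol/min
Reaction term: ξ·ΔH°_rxn = 23.494 × -40.3 = -946.81 kJ/min
Sensible, feed 209→25 °C: -2937 kJ/min
Outlet flows (mol/min): A 45.606, B 46.988
Sensible, products 25→95.6 °C: 1098.7 kJ/min
Q = ΔH = -2785.1 kJ/min = -46.418 kW
Heat removed = 167110 kJ/h

Q_out = 167000 kJ/h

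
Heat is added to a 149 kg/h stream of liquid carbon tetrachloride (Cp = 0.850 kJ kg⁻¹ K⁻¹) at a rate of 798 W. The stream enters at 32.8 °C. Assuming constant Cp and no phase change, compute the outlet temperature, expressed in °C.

T_out = 55.5 °C

Q = 798 W = 2872.8 kJ/h
ΔT = Q/(ṁ·Cp) = 2872.8/(149×0.850) = 22.683 K
T_out = 32.8 + 22.683 = 55.483 °C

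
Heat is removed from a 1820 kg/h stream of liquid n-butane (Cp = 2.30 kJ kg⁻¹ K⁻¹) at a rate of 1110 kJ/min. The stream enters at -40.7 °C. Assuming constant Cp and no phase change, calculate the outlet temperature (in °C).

T_out = -56.6 °C

Q = 1110 kJ/min = 66600 kJ/h
ΔT = Q/(ṁ·Cp) = 66600/(1820×2.30) = 15.91 K
T_out = -40.7 − 15.91 = -56.61 °C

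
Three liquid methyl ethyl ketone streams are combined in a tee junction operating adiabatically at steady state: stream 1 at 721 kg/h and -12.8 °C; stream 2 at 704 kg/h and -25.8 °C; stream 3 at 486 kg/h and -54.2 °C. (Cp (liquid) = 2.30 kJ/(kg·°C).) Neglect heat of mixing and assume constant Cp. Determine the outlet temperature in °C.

Energy balance with Q = 0: Σ ṁᵢCp,ᵢ(T_out − Tᵢ) = 0
Σ ṁᵢCp,ᵢTᵢ = 721×2.30×-12.8 + 704×2.30×-25.8 + 486×2.30×-54.2 = -123590
Σ ṁᵢCp,ᵢ = 721×2.30 + 704×2.30 + 486×2.30 = 4395.3
T_out = -123590 / 4395.3 = -28.118 °C

T_out = -28.1 °C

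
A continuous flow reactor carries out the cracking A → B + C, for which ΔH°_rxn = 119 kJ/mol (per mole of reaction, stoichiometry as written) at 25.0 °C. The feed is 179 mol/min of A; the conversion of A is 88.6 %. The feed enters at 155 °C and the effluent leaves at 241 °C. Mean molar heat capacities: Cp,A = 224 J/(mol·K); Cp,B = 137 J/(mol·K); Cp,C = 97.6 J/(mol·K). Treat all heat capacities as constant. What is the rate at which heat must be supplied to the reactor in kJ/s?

Q_in = 378 kJ/s

Extent of reaction ξ = 0.886 × 179 = 158.59 mol/min
Reaction term: ξ·ΔH°_rxn = 158.59 × 119 = 18873 kJ/min
Sensible, feed 155→25 °C: -5212.5 kJ/min
Outlet flows (mol/min): A 20.406, B 158.59, C 158.59
Sensible, products 25→241 °C: 9023.9 kJ/min
Q = ΔH = 22684 kJ/min = 378.07 kW
Heat supplied = 378.07 kJ/s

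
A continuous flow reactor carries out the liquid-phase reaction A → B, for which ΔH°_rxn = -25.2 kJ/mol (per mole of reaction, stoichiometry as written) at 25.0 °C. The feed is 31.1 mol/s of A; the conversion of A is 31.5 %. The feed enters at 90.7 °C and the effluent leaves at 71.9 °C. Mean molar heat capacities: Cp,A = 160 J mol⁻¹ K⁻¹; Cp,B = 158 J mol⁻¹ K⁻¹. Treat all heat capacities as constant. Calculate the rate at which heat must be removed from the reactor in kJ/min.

Q_out = 20500 kJ/min

Extent of reaction ξ = 0.315 × 31.1 = 9.7965 mol/s
Reaction term: ξ·ΔH°_rxn = 9.7965 × -25.2 = -246.87 kJ/s
Sensible, feed 90.7→25 °C: -326.92 kJ/s
Outlet flows (mol/s): A 21.303, B 9.7965
Sensible, products 25→71.9 °C: 232.46 kJ/s
Q = ΔH = -341.34 kJ/s = -341.34 kW
Heat removed = 20480 kJ/min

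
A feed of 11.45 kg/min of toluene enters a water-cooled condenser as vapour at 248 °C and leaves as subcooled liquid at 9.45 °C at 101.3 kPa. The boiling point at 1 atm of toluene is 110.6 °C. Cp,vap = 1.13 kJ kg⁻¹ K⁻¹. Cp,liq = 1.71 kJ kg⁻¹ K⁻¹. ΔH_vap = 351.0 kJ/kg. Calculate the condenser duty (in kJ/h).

vapour 248→110.6 °C: -155.26 kJ/kg
condensation at 110.6 °C: -351 kJ/kg
liquid 110.6→9.45 °C: -172.97 kJ/kg
Δh = -155.26 + -351 + -172.97 = -679.23 kJ/kg
Q = ṁ·Δh = 11.45 kg/min × -679.23 kJ/kg = -7777.2 kJ/min
|Q| = 129.62 kW = 466630 kJ/h

Q_c = 467000 kJ/h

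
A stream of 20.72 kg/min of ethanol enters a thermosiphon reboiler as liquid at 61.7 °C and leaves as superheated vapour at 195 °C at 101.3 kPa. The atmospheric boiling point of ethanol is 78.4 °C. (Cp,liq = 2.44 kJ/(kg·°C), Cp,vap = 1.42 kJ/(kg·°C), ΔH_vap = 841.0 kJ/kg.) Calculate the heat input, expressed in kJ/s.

Q = 362 kJ/s

liquid 61.7→78.4 °C: 40.748 kJ/kg
vaporisation at 78.4 °C: 841 kJ/kg
vapour 78.4→195 °C: 165.57 kJ/kg
Δh = 40.748 + 841 + 165.57 = 1047.3 kJ/kg
Q = ṁ·Δh = 20.72 kg/min × 1047.3 kJ/kg = 21700 kJ/min
|Q| = 361.67 kW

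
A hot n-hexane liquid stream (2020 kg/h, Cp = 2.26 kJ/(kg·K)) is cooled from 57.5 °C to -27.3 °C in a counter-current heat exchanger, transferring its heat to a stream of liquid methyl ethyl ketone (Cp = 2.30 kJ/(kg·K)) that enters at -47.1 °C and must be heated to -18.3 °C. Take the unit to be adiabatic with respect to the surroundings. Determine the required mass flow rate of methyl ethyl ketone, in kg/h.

ṁ_c = 5840 kg/h

Heat released by hot stream: Q = 2020 × 2.26 × (57.5 − -27.3) = 387130 kJ/h
Energy balance on cold side (adiabatic exchanger): Q = ṁ_c·Cp_c·(T_c,out − T_c,in)
ṁ_c = 387130 / [2.30 × (-18.3 − -47.1)] = 5844.3 kg/h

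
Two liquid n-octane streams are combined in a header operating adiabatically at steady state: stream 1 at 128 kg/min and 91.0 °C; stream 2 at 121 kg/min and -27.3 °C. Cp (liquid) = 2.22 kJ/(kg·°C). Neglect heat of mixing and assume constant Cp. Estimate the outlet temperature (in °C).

T_out = 33.5 °C

No heat crosses the boundary, so H_out = H_in.
T_out = Σ ṁᵢCp,ᵢTᵢ / Σ ṁᵢCp,ᵢ
      = 18525 / 552.78 = 33.513 °C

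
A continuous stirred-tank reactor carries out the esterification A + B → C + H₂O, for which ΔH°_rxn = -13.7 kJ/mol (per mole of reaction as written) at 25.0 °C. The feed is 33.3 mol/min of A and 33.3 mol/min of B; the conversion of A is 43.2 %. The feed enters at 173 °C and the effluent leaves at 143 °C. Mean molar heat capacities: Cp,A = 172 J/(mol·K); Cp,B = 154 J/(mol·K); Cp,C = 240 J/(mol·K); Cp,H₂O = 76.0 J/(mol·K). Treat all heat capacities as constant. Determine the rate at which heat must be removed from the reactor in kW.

Extent of reaction ξ = 0.432 × 33.3 = 14.386 mol/min
Reaction term: ξ·ΔH°_rxn = 14.386 × -13.7 = -197.08 kJ/min
Sensible, feed 173→25 °C: -1606.7 kJ/min
Outlet flows (mol/min): A 18.914, B 18.914, C 14.386, H₂O 14.386
Sensible, products 25→143 °C: 1264 kJ/min
Q = ΔH = -539.73 kJ/min = -8.9955 kW
Heat removed = 8.9955 kW

Q_out = 9.00 kW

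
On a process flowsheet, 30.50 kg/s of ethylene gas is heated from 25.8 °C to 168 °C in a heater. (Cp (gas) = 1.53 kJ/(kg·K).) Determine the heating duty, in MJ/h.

Q = ṁ·Cp·ΔT = 30.50 × 1.53 × (168 − 25.8) = 6635.8 kJ/s
Heating duty = 23889 MJ/h

Q = 23900 MJ/h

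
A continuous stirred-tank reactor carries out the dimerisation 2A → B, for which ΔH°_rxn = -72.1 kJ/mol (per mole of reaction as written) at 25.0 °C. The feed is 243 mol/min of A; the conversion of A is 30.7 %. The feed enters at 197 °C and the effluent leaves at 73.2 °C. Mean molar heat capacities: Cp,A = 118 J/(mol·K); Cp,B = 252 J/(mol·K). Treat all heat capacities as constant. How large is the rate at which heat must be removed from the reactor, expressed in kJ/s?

Extent of reaction ξ = 0.307 × 243 / 2 = 37.3 mol/min
Reaction term: ξ·ΔH°_rxn = 37.3 × -72.1 = -2689.4 kJ/min
Sensible, feed 197→25 °C: -4931.9 kJ/min
Outlet flows (mol/min): A 168.4, B 37.3
Sensible, products 25→73.2 °C: 1410.9 kJ/min
Q = ΔH = -6210.4 kJ/min = -103.51 kW
Heat removed = 103.51 kJ/s

Q_out = 104 kJ/s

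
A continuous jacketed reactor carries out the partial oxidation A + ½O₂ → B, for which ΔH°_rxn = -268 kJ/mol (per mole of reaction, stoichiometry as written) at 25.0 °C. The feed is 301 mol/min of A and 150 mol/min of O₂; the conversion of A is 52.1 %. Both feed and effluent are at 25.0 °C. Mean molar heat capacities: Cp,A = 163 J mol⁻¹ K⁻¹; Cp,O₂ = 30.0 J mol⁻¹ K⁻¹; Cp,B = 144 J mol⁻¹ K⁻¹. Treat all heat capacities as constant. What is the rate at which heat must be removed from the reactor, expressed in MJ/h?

Extent of reaction ξ = 0.521 × 301 = 156.82 mol/min
Reaction term: ξ·ΔH°_rxn = 156.82 × -268 = -42028 kJ/min
Q = ΔH = -42028 kJ/min = -700.47 kW
Heat removed = 2521.7 MJ/h

Q_out = 2520 MJ/h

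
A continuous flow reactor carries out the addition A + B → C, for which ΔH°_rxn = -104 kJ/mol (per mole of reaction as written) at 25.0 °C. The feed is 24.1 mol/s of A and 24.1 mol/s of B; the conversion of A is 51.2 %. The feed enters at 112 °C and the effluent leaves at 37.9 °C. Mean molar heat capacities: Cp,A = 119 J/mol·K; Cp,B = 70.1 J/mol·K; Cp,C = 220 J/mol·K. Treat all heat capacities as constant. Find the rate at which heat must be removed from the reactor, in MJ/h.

Q_out = 5820 MJ/h

Extent of reaction ξ = 0.512 × 24.1 = 12.339 mol/s
Reaction term: ξ·ΔH°_rxn = 12.339 × -104 = -1283.3 kJ/s
Sensible, feed 112→25 °C: -396.49 kJ/s
Outlet flows (mol/s): A 11.761, B 11.761, C 12.339
Sensible, products 25→37.9 °C: 63.708 kJ/s
Q = ΔH = -1616.1 kJ/s = -1616.1 kW
Heat removed = 5817.8 MJ/h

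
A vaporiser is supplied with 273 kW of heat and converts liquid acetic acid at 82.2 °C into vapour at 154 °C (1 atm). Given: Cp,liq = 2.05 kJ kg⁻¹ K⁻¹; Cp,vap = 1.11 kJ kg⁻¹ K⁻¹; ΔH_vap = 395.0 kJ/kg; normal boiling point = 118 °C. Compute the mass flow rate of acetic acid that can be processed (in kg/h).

Δh = 2.05×(118−82.2) + 395.0 + 1.11×(154−118) = 508.35 kJ/kg
Q = 273 kW = 273 kJ/s = 982800 kJ/h
ṁ = Q/Δh = 982800 / 508.35 = 1933.3 kg/h

ṁ = 1930 kg/h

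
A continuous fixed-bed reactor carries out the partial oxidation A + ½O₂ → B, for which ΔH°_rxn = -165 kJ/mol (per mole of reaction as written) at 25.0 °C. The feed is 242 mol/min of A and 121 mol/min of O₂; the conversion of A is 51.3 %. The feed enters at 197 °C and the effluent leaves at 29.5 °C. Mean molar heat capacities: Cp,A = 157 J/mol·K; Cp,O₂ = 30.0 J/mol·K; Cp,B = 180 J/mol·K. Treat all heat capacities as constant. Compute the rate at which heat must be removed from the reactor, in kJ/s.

Extent of reaction ξ = 0.513 × 242 = 124.15 mol/min
Reaction term: ξ·ΔH°_rxn = 124.15 × -165 = -20484 kJ/min
Sensible, feed 197→25 °C: -7159.3 kJ/min
Outlet flows (mol/min): A 117.85, O₂ 58.927, B 124.15
Sensible, products 25→29.5 °C: 191.78 kJ/min
Q = ΔH = -27452 kJ/min = -457.53 kW
Heat removed = 457.53 kJ/s

Q_out = 458 kJ/s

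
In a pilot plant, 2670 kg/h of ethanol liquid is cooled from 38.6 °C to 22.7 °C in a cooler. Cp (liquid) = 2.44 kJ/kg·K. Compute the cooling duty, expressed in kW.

Q_c = 28.8 kW

Q = ṁ·Cp·ΔT = 2670 × 2.44 × (22.7 − 38.6) = -103590 kJ/h
Converting: 103590 / 3600 s = 28.774 kW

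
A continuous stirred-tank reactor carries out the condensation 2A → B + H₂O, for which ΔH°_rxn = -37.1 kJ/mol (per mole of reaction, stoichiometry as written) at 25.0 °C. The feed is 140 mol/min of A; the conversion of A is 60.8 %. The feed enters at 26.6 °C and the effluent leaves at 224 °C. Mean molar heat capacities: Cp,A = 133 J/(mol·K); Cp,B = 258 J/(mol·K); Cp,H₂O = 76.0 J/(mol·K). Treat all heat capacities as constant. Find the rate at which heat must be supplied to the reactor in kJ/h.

Q_in = 160000 kJ/h

Extent of reaction ξ = 0.608 × 140 / 2 = 42.56 mol/min
Reaction term: ξ·ΔH°_rxn = 42.56 × -37.1 = -1579 kJ/min
Sensible, feed 26.6→25 °C: -29.792 kJ/min
Outlet flows (mol/min): A 54.88, B 42.56, H₂O 42.56
Sensible, products 25→224 °C: 4281.3 kJ/min
Q = ΔH = 2672.5 kJ/min = 44.542 kW
Heat supplied = 160350 kJ/h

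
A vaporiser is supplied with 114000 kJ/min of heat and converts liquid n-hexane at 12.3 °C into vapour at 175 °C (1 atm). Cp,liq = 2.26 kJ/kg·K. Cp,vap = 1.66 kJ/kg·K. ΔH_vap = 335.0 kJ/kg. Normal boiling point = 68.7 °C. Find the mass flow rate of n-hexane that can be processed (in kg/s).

Δh = 2.26×(68.7−12.3) + 335.0 + 1.66×(175−68.7) = 638.92 kJ/kg
Q = 114000 kJ/min = 1900 kJ/s = 1900 kJ/s
ṁ = Q/Δh = 1900 / 638.92 = 2.9738 kg/s

ṁ = 2.97 kg/s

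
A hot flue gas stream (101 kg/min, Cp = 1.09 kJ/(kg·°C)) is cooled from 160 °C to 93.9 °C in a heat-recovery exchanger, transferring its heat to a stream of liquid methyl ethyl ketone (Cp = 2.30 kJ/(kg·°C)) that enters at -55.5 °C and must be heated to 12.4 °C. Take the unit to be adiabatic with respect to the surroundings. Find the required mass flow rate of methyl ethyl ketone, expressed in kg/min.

ṁ_c = 46.6 kg/min

Heat released by hot stream: Q = 101 × 1.09 × (160 − 93.9) = 7276.9 kJ/min
Energy balance on cold side (adiabatic exchanger): Q = ṁ_c·Cp_c·(T_c,out − T_c,in)
ṁ_c = 7276.9 / [2.30 × (12.4 − -55.5)] = 46.596 kg/min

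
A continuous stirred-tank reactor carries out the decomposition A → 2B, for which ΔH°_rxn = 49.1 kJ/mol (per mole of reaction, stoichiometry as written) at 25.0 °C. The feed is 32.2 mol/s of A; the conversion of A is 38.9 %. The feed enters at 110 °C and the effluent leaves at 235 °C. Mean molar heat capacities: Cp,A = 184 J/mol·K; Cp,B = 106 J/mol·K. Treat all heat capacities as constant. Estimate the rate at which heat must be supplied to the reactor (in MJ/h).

Q_in = 5150 MJ/h

Extent of reaction ξ = 0.389 × 32.2 = 12.526 mol/s
Reaction term: ξ·ΔH°_rxn = 12.526 × 49.1 = 615.02 kJ/s
Sensible, feed 110→25 °C: -503.61 kJ/s
Outlet flows (mol/s): A 19.674, B 25.052
Sensible, products 25→235 °C: 1317.9 kJ/s
Q = ΔH = 1429.3 kJ/s = 1429.3 kW
Heat supplied = 5145.4 MJ/h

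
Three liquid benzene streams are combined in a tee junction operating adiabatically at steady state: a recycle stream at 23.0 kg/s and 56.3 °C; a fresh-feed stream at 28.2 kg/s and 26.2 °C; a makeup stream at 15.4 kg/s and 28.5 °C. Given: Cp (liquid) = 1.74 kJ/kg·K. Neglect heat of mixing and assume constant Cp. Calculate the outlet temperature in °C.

No heat crosses the boundary, so H_out = H_in.
Σ ṁᵢCp,ᵢTᵢ = 23.0×1.74×56.3 + 28.2×1.74×26.2 + 15.4×1.74×28.5 = 4302.4
Σ ṁᵢCp,ᵢ = 23.0×1.74 + 28.2×1.74 + 15.4×1.74 = 115.88
T_out = 4302.4 / 115.88 = 37.127 °C

T_out = 37.1 °C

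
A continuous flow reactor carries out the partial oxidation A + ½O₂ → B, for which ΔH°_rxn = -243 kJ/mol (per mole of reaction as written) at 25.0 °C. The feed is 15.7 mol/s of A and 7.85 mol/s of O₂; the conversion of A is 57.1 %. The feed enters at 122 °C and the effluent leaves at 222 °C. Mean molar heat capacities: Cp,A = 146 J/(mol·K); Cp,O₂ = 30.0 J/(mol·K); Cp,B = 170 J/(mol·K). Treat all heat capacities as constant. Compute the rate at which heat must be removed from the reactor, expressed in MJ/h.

Extent of reaction ξ = 0.571 × 15.7 = 8.9647 mol/s
Reaction term: ξ·ΔH°_rxn = 8.9647 × -243 = -2178.4 kJ/s
Sensible, feed 122→25 °C: -245.19 kJ/s
Outlet flows (mol/s): A 6.7353, O₂ 3.3677, B 8.9647
Sensible, products 25→222 °C: 513.85 kJ/s
Q = ΔH = -1909.8 kJ/s = -1909.8 kW
Heat removed = 6875.1 MJ/h

Q_out = 6880 MJ/h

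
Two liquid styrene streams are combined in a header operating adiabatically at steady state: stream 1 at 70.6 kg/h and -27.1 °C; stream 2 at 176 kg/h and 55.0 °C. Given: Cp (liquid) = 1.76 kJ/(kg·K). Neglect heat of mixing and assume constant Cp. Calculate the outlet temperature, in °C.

Energy balance with Q = 0: Σ ṁᵢCp,ᵢ(T_out − Tᵢ) = 0
T_out = Σ ṁᵢCp,ᵢTᵢ / Σ ṁᵢCp,ᵢ
      = 13669 / 434.02 = 31.495 °C

T_out = 31.5 °C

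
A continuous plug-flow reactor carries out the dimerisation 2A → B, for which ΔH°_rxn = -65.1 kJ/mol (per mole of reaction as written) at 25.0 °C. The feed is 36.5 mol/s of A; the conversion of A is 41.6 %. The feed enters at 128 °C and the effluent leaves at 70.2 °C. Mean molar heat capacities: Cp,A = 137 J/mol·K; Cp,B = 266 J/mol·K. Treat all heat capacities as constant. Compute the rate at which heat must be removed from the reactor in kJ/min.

Q_out = 47200 kJ/min

Extent of reaction ξ = 0.416 × 36.5 / 2 = 7.592 mol/s
Reaction term: ξ·ΔH°_rxn = 7.592 × -65.1 = -494.24 kJ/s
Sensible, feed 128→25 °C: -515.05 kJ/s
Outlet flows (mol/s): A 21.316, B 7.592
Sensible, products 25→70.2 °C: 223.28 kJ/s
Q = ΔH = -786.01 kJ/s = -786.01 kW
Heat removed = 47161 kJ/min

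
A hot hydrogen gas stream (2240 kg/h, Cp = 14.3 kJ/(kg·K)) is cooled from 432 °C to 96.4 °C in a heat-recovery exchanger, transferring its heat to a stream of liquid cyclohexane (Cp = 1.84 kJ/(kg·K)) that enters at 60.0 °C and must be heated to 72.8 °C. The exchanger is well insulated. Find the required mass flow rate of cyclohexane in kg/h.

ṁ_c = 456000 kg/h

Heat released by hot stream: Q = 2240 × 14.3 × (432 − 96.4) = 1.075e+07 kJ/h
Energy balance on cold side (adiabatic exchanger): Q = ṁ_c·Cp_c·(T_c,out − T_c,in)
ṁ_c = 1.075e+07 / [1.84 × (72.8 − 60.0)] = 456430 kg/h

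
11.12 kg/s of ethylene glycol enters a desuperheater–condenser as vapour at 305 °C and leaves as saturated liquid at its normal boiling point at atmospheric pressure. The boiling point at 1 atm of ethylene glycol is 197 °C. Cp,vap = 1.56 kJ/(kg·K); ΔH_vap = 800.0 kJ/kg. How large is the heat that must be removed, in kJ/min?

vapour 305→197 °C: -168.48 kJ/kg
condensation at 197 °C: -800 kJ/kg
Δh = -168.48 + -800 = -968.48 kJ/kg
Q = ṁ·Δh = 11.12 kg/s × -968.48 kJ/kg = -10769 kJ/s
|Q| = 10769 kW = 646170 kJ/min

Q_c = 646000 kJ/min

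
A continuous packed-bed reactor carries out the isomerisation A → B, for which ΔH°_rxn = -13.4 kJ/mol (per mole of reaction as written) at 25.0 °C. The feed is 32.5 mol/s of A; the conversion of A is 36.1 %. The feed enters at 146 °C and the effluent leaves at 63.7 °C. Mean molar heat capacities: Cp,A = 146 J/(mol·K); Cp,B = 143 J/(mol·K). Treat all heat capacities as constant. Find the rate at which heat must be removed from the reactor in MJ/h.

Q_out = 1980 MJ/h

Extent of reaction ξ = 0.361 × 32.5 = 11.732 mol/s
Reaction term: ξ·ΔH°_rxn = 11.732 × -13.4 = -157.22 kJ/s
Sensible, feed 146→25 °C: -574.14 kJ/s
Outlet flows (mol/s): A 20.767, B 11.732
Sensible, products 25→63.7 °C: 182.27 kJ/s
Q = ΔH = -549.09 kJ/s = -549.09 kW
Heat removed = 1976.7 MJ/h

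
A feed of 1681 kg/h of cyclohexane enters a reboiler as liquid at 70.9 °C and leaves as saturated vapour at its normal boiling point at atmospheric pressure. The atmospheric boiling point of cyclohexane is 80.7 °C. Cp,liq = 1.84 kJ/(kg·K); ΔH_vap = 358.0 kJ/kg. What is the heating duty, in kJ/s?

liquid 70.9→80.7 °C: 18.032 kJ/kg
vaporisation at 80.7 °C: 358 kJ/kg
Δh = 18.032 + 358 = 376.03 kJ/kg
Q = ṁ·Δh = 1681 kg/h × 376.03 kJ/kg = 632110 kJ/h
|Q| = 175.59 kW

Q = 176 kJ/s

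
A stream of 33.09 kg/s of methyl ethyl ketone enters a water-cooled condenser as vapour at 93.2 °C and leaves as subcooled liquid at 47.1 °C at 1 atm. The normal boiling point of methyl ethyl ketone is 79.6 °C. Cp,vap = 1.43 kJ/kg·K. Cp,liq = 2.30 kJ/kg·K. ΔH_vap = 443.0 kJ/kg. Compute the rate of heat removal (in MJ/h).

Q_c = 64000 MJ/h

vapour 93.2→79.6 °C: -19.448 kJ/kg
condensation at 79.6 °C: -443 kJ/kg
liquid 79.6→47.1 °C: -74.75 kJ/kg
Δh = -19.448 + -443 + -74.75 = -537.2 kJ/kg
Q = ṁ·Δh = 33.09 kg/s × -537.2 kJ/kg = -17776 kJ/s
|Q| = 17776 kW = 63993 MJ/h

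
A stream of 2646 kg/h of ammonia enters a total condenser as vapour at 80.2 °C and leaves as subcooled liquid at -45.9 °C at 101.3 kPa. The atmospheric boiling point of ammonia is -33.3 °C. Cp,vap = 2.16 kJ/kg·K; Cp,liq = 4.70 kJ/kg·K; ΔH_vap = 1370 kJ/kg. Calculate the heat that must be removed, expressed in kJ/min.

vapour 80.2→-33.3 °C: -245.16 kJ/kg
condensation at -33.3 °C: -1370 kJ/kg
liquid -33.3→-45.9 °C: -59.22 kJ/kg
Δh = -245.16 + -1370 + -59.22 = -1674.4 kJ/kg
Q = ṁ·Δh = 2646 kg/h × -1674.4 kJ/kg = -4.4304e+06 kJ/h
|Q| = 1230.7 kW = 73840 kJ/min

Q_c = 73800 kJ/min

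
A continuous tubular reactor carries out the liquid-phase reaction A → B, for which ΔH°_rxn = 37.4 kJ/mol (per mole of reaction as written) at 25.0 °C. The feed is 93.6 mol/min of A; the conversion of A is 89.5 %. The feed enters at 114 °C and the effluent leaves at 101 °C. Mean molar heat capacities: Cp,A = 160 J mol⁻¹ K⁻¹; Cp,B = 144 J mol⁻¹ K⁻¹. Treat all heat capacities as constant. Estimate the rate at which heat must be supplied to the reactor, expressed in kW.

Extent of reaction ξ = 0.895 × 93.6 = 83.772 mol/min
Reaction term: ξ·ΔH°_rxn = 83.772 × 37.4 = 3133.1 kJ/min
Sensible, feed 114→25 °C: -1332.9 kJ/min
Outlet flows (mol/min): A 9.828, B 83.772
Sensible, products 25→101 °C: 1036.3 kJ/min
Q = ΔH = 2836.5 kJ/min = 47.275 kW
Heat supplied = 47.275 kW

Q_in = 47.3 kW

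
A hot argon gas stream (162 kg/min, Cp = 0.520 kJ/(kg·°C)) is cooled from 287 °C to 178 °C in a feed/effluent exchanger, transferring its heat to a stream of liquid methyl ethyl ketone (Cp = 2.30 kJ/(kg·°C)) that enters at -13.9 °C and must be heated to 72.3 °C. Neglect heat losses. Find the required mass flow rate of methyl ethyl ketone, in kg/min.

ṁ_c = 46.3 kg/min

Heat released by hot stream: Q = 162 × 0.520 × (287 − 178) = 9182.2 kJ/min
Energy balance on cold side (adiabatic exchanger): Q = ṁ_c·Cp_c·(T_c,out − T_c,in)
ṁ_c = 9182.2 / [2.30 × (72.3 − -13.9)] = 46.314 kg/min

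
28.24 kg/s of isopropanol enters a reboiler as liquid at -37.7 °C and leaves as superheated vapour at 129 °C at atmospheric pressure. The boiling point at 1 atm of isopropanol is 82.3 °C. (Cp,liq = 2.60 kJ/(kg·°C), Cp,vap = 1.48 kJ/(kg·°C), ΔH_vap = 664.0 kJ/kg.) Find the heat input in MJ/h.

liquid -37.7→82.3 °C: 312 kJ/kg
vaporisation at 82.3 °C: 664 kJ/kg
vapour 82.3→129 °C: 69.116 kJ/kg
Δh = 312 + 664 + 69.116 = 1045.1 kJ/kg
Q = ṁ·Δh = 28.24 kg/s × 1045.1 kJ/kg = 29514 kJ/s
|Q| = 29514 kW = 106250 MJ/h

Q = 106000 MJ/h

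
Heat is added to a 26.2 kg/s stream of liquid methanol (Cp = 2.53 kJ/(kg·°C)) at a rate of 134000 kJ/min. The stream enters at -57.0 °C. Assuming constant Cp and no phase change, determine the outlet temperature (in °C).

T_out = -23.3 °C

Q = 134000 kJ/min = 2233.3 kJ/s
ΔT = Q/(ṁ·Cp) = 2233.3/(26.2×2.53) = 33.692 K
T_out = -57.0 + 33.692 = -23.308 °C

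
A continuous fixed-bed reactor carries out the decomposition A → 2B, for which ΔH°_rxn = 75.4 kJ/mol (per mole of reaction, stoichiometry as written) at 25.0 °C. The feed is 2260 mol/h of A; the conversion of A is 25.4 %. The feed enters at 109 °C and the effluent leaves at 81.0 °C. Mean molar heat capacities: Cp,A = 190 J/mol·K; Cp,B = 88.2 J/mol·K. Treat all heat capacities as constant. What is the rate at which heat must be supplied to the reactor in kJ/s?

Q_in = 8.56 kJ/s

Extent of reaction ξ = 0.254 × 2260 = 574.04 mol/h
Reaction term: ξ·ΔH°_rxn = 574.04 × 75.4 = 43283 kJ/h
Sensible, feed 109→25 °C: -36070 kJ/h
Outlet flows (mol/h): A 1686, B 1148.1
Sensible, products 25→81.0 °C: 23609 kJ/h
Q = ΔH = 30822 kJ/h = 8.5617 kW
Heat supplied = 8.5617 kJ/s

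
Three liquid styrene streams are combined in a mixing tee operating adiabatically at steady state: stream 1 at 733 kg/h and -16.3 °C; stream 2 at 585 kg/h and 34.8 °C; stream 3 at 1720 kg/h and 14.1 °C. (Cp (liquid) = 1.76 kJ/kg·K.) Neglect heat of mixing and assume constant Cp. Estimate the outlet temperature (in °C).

No heat crosses the boundary, so H_out = H_in.
Σ ṁᵢCp,ᵢTᵢ = 733×1.76×-16.3 + 585×1.76×34.8 + 1720×1.76×14.1 = 57485
Σ ṁᵢCp,ᵢ = 733×1.76 + 585×1.76 + 1720×1.76 = 5346.9
T_out = 57485 / 5346.9 = 10.751 °C

T_out = 10.8 °C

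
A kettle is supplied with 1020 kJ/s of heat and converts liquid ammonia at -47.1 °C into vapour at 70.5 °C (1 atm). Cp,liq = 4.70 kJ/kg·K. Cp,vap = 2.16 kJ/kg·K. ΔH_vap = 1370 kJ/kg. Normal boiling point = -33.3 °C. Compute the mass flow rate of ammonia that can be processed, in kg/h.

ṁ = 2210 kg/h

Δh = 4.70×(-33.3−-47.1) + 1370 + 2.16×(70.5−-33.3) = 1659.1 kJ/kg
Q = 1020 kJ/s = 1020 kJ/s = 3.672e+06 kJ/h
ṁ = Q/Δh = 3.672e+06 / 1659.1 = 2213.3 kg/h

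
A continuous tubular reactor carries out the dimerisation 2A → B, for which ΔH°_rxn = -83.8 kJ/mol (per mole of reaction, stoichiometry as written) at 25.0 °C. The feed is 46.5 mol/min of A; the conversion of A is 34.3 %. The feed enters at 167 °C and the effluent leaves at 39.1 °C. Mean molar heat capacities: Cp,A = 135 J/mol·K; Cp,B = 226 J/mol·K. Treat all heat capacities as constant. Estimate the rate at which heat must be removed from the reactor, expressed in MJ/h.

Extent of reaction ξ = 0.343 × 46.5 / 2 = 7.9748 mol/min
Reaction term: ξ·ΔH°_rxn = 7.9748 × -83.8 = -668.28 kJ/min
Sensible, feed 167→25 °C: -891.4 kJ/min
Outlet flows (mol/min): A 30.55, B 7.9748
Sensible, products 25→39.1 °C: 83.565 kJ/min
Q = ΔH = -1476.1 kJ/min = -24.602 kW
Heat removed = 88.567 MJ/h

Q_out = 88.6 MJ/h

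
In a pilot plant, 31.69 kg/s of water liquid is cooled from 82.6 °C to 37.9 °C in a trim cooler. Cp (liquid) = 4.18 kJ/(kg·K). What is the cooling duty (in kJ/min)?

Q_c = 355000 kJ/min

Q = ṁ·Cp·ΔT = 31.69 × 4.18 × (37.9 − 82.6) = -5921.1 kJ/s
Cooling duty = 355270 kJ/min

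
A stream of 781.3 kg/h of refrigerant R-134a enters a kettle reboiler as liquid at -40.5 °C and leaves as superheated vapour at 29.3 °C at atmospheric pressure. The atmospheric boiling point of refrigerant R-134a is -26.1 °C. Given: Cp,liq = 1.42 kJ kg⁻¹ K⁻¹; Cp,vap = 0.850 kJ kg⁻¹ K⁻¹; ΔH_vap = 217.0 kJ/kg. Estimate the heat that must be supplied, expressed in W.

liquid -40.5→-26.1 °C: 20.448 kJ/kg
vaporisation at -26.1 °C: 217 kJ/kg
vapour -26.1→29.3 °C: 47.09 kJ/kg
Δh = 20.448 + 217 + 47.09 = 284.54 kJ/kg
Q = ṁ·Δh = 781.3 kg/h × 284.54 kJ/kg = 222310 kJ/h
|Q| = 61.753 kW = 61753 W

Q = 61800 W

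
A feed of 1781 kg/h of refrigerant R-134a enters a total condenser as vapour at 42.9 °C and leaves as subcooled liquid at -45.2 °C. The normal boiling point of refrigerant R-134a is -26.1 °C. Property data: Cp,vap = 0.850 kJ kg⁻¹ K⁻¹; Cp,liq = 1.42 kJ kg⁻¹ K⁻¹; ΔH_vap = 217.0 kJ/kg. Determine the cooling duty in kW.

Q_c = 150 kW

vapour 42.9→-26.1 °C: -58.65 kJ/kg
condensation at -26.1 °C: -217 kJ/kg
liquid -26.1→-45.2 °C: -27.122 kJ/kg
Δh = -58.65 + -217 + -27.122 = -302.77 kJ/kg
Q = ṁ·Δh = 1781 kg/h × -302.77 kJ/kg = -539240 kJ/h
|Q| = 149.79 kW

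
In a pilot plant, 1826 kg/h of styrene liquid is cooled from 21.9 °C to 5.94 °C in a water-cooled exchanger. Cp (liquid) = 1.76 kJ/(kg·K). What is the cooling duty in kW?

Q = ṁ·Cp·ΔT = 1826 × 1.76 × (5.94 − 21.9) = -51292 kJ/h
Converting: 51292 / 3600 s = 14.248 kW

Q_c = 14.2 kW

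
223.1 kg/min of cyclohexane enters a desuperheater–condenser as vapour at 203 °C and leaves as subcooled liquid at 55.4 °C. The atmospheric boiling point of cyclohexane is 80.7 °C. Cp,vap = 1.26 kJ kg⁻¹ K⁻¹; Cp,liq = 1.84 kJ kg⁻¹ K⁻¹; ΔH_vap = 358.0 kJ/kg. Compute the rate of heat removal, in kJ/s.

Q_c = 2080 kJ/s

vapour 203→80.7 °C: -154.1 kJ/kg
condensation at 80.7 °C: -358 kJ/kg
liquid 80.7→55.4 °C: -46.552 kJ/kg
Δh = -154.1 + -358 + -46.552 = -558.65 kJ/kg
Q = ṁ·Δh = 223.1 kg/min × -558.65 kJ/kg = -124630 kJ/min
|Q| = 2077.2 kW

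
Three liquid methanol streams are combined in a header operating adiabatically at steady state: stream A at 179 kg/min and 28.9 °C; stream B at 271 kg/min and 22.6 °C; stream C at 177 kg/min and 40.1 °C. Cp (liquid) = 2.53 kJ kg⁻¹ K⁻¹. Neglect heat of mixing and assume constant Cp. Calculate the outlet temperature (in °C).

T_out = 29.3 °C

Adiabatic, steady state ⇒ Σ ṁᵢCp,ᵢ(T_out − Tᵢ) = 0
Σ ṁᵢCp,ᵢTᵢ = 179×2.53×28.9 + 271×2.53×22.6 + 177×2.53×40.1 = 46540
Σ ṁᵢCp,ᵢ = 179×2.53 + 271×2.53 + 177×2.53 = 1586.3
T_out = 46540 / 1586.3 = 29.339 °C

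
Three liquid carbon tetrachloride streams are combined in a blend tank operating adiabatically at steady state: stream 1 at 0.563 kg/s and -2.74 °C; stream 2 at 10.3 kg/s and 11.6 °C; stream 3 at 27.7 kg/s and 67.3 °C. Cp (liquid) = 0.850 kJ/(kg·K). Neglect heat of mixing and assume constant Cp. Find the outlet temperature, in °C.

T_out = 51.4 °C

No heat crosses the boundary, so H_out = H_in.
Σ ṁᵢCp,ᵢTᵢ = 0.563×0.850×-2.74 + 10.3×0.850×11.6 + 27.7×0.850×67.3 = 1684.8
Σ ṁᵢCp,ᵢ = 0.563×0.850 + 10.3×0.850 + 27.7×0.850 = 32.779
T_out = 1684.8 / 32.779 = 51.4 °C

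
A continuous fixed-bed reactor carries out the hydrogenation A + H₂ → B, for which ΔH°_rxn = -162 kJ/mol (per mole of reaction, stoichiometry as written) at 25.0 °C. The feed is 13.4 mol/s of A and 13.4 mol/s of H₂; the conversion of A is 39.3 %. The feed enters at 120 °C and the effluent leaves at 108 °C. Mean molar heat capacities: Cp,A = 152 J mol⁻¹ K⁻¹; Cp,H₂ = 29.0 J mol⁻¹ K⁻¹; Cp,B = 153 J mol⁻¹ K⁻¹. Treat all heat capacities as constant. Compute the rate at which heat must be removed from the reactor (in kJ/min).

Extent of reaction ξ = 0.393 × 13.4 = 5.2662 mol/s
Reaction term: ξ·ΔH°_rxn = 5.2662 × -162 = -853.12 kJ/s
Sensible, feed 120→25 °C: -230.41 kJ/s
Outlet flows (mol/s): A 8.1338, H₂ 8.1338, B 5.2662
Sensible, products 25→108 °C: 189.07 kJ/s
Q = ΔH = -894.47 kJ/s = -894.47 kW
Heat removed = 53668 kJ/min

Q_out = 53700 kJ/min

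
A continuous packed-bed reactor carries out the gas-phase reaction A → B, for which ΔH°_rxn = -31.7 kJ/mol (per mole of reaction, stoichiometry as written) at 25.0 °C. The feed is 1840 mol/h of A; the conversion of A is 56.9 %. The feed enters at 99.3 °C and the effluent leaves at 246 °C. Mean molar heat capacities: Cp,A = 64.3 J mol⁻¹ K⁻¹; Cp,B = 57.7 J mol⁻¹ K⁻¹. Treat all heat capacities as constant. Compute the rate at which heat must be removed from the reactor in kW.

Q_out = 4.82 kW

Extent of reaction ξ = 0.569 × 1840 = 1047 mol/h
Reaction term: ξ·ΔH°_rxn = 1047 × -31.7 = -33189 kJ/h
Sensible, feed 99.3→25 °C: -8790.6 kJ/h
Outlet flows (mol/h): A 793.04, B 1047
Sensible, products 25→246 °C: 24620 kJ/h
Q = ΔH = -17359 kJ/h = -4.822 kW
Heat removed = 4.822 kW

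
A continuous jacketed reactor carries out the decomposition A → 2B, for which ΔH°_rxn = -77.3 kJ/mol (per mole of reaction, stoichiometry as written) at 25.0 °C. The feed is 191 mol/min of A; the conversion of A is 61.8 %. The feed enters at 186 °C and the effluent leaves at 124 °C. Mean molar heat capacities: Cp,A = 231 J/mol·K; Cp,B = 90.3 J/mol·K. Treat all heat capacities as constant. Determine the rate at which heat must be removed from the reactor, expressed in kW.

Extent of reaction ξ = 0.618 × 191 = 118.04 mol/min
Reaction term: ξ·ΔH°_rxn = 118.04 × -77.3 = -9124.3 kJ/min
Sensible, feed 186→25 °C: -7103.5 kJ/min
Outlet flows (mol/min): A 72.962, B 236.08
Sensible, products 25→124 °C: 3779 kJ/min
Q = ΔH = -12449 kJ/min = -207.48 kW
Heat removed = 207.48 kW

Q_out = 207 kW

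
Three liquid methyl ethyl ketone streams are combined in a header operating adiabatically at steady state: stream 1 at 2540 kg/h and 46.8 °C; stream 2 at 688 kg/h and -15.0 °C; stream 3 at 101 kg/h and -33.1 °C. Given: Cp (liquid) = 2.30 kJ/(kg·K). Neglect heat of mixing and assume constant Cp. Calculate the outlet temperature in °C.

T_out = 31.6 °C

Adiabatic, steady state ⇒ Σ ṁᵢCp,ᵢ(T_out − Tᵢ) = 0
Σ ṁᵢCp,ᵢTᵢ = 2540×2.30×46.8 + 688×2.30×-15.0 + 101×2.30×-33.1 = 241980
Σ ṁᵢCp,ᵢ = 2540×2.30 + 688×2.30 + 101×2.30 = 7656.7
T_out = 241980 / 7656.7 = 31.604 °C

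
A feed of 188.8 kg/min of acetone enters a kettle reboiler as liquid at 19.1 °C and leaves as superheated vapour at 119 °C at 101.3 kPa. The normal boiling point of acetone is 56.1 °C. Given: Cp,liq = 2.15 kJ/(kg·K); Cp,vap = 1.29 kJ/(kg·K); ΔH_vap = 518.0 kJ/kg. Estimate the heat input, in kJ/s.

liquid 19.1→56.1 °C: 79.55 kJ/kg
vaporisation at 56.1 °C: 518 kJ/kg
vapour 56.1→119 °C: 81.141 kJ/kg
Δh = 79.55 + 518 + 81.141 = 678.69 kJ/kg
Q = ṁ·Δh = 188.8 kg/min × 678.69 kJ/kg = 128140 kJ/min
|Q| = 2135.6 kW

Q = 2140 kJ/s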